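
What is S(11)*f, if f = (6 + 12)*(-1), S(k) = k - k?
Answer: 0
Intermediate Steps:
S(k) = 0
f = -18 (f = 18*(-1) = -18)
S(11)*f = 0*(-18) = 0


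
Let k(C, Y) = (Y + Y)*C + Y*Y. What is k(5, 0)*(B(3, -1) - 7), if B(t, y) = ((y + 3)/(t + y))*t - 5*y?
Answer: 0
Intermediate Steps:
B(t, y) = -5*y + t*(3 + y)/(t + y) (B(t, y) = ((3 + y)/(t + y))*t - 5*y = t*(3 + y)/(t + y) - 5*y = -5*y + t*(3 + y)/(t + y))
k(C, Y) = Y² + 2*C*Y (k(C, Y) = (2*Y)*C + Y² = 2*C*Y + Y² = Y² + 2*C*Y)
k(5, 0)*(B(3, -1) - 7) = (0*(0 + 2*5))*((-5*(-1)² + 3*3 - 4*3*(-1))/(3 - 1) - 7) = (0*(0 + 10))*((-5*1 + 9 + 12)/2 - 7) = (0*10)*((-5 + 9 + 12)/2 - 7) = 0*((½)*16 - 7) = 0*(8 - 7) = 0*1 = 0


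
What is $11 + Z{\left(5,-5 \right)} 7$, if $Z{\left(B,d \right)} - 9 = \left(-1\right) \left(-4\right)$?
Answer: $102$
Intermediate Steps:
$Z{\left(B,d \right)} = 13$ ($Z{\left(B,d \right)} = 9 - -4 = 9 + 4 = 13$)
$11 + Z{\left(5,-5 \right)} 7 = 11 + 13 \cdot 7 = 11 + 91 = 102$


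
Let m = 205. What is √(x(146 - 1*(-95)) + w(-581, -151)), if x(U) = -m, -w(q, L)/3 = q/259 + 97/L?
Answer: I*√6128765803/5587 ≈ 14.012*I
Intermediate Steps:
w(q, L) = -291/L - 3*q/259 (w(q, L) = -3*(q/259 + 97/L) = -3*(97/L + q/259) = -291/L - 3*q/259)
x(U) = -205 (x(U) = -1*205 = -205)
√(x(146 - 1*(-95)) + w(-581, -151)) = √(-205 + (-291/(-151) - 3/259*(-581))) = √(-205 + (-291*(-1/151) + 249/37)) = √(-205 + (291/151 + 249/37)) = √(-205 + 48366/5587) = √(-1096969/5587) = I*√6128765803/5587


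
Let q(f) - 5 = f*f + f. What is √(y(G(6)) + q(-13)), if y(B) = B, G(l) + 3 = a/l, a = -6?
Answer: √157 ≈ 12.530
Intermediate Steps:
G(l) = -3 - 6/l
q(f) = 5 + f + f² (q(f) = 5 + (f*f + f) = 5 + (f² + f) = 5 + (f + f²) = 5 + f + f²)
√(y(G(6)) + q(-13)) = √((-3 - 6/6) + (5 - 13 + (-13)²)) = √((-3 - 6*⅙) + (5 - 13 + 169)) = √((-3 - 1) + 161) = √(-4 + 161) = √157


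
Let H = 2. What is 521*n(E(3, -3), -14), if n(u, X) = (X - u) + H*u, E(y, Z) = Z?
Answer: -8857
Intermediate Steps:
n(u, X) = X + u (n(u, X) = (X - u) + 2*u = X + u)
521*n(E(3, -3), -14) = 521*(-14 - 3) = 521*(-17) = -8857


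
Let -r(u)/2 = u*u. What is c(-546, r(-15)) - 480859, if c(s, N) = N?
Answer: -481309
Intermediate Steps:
r(u) = -2*u² (r(u) = -2*u*u = -2*u²)
c(-546, r(-15)) - 480859 = -2*(-15)² - 480859 = -2*225 - 480859 = -450 - 480859 = -481309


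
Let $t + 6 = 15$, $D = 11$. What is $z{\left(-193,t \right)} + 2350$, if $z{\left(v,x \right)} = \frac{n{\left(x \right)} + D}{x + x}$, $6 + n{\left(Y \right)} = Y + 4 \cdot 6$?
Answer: $\frac{21169}{9} \approx 2352.1$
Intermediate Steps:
$n{\left(Y \right)} = 18 + Y$ ($n{\left(Y \right)} = -6 + \left(Y + 4 \cdot 6\right) = -6 + \left(Y + 24\right) = -6 + \left(24 + Y\right) = 18 + Y$)
$t = 9$ ($t = -6 + 15 = 9$)
$z{\left(v,x \right)} = \frac{29 + x}{2 x}$ ($z{\left(v,x \right)} = \frac{\left(18 + x\right) + 11}{x + x} = \frac{29 + x}{2 x}$)
$z{\left(-193,t \right)} + 2350 = \frac{29 + 9}{2 \cdot 9} + 2350 = \frac{1}{2} \cdot \frac{1}{9} \cdot 38 + 2350 = \frac{19}{9} + 2350 = \frac{21169}{9}$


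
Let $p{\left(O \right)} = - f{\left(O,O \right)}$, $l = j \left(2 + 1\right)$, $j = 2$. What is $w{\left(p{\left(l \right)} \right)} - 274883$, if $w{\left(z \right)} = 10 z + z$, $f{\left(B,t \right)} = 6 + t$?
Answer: $-275015$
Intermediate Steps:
$l = 6$ ($l = 2 \left(2 + 1\right) = 2 \cdot 3 = 6$)
$p{\left(O \right)} = -6 - O$ ($p{\left(O \right)} = - (6 + O) = -6 - O$)
$w{\left(z \right)} = 11 z$
$w{\left(p{\left(l \right)} \right)} - 274883 = 11 \left(-6 - 6\right) - 274883 = 11 \left(-12\right) - 274883 = -132 - 274883 = -275015$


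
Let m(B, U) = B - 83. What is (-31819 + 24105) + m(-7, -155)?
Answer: -7804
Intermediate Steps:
m(B, U) = -83 + B
(-31819 + 24105) + m(-7, -155) = (-31819 + 24105) + (-83 - 7) = -7714 - 90 = -7804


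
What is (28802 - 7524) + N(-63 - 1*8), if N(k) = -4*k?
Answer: 21562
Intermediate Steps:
(28802 - 7524) + N(-63 - 1*8) = (28802 - 7524) - 4*(-63 - 1*8) = 21278 - 4*(-63 - 8) = 21278 - 4*(-71) = 21278 + 284 = 21562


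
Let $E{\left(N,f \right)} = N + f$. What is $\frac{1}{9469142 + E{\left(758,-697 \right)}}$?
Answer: $\frac{1}{9469203} \approx 1.0561 \cdot 10^{-7}$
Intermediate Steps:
$\frac{1}{9469142 + E{\left(758,-697 \right)}} = \frac{1}{9469142 + \left(758 - 697\right)} = \frac{1}{9469142 + 61} = \frac{1}{9469203}$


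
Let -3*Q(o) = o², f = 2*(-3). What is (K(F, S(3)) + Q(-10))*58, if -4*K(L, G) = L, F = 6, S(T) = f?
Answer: -6061/3 ≈ -2020.3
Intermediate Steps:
f = -6
S(T) = -6
K(L, G) = -L/4
Q(o) = -o²/3
(K(F, S(3)) + Q(-10))*58 = (-¼*6 - ⅓*(-10)²)*58 = (-3/2 - ⅓*100)*58 = (-3/2 - 100/3)*58 = -209/6*58 = -6061/3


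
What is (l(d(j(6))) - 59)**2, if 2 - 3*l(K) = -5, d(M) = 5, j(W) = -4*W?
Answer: 28900/9 ≈ 3211.1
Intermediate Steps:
l(K) = 7/3 (l(K) = 2/3 - 1/3*(-5) = 2/3 + 5/3 = 7/3)
(l(d(j(6))) - 59)**2 = (7/3 - 59)**2 = (-170/3)**2 = 28900/9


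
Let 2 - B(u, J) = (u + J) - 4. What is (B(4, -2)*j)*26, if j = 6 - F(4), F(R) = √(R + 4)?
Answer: 624 - 208*√2 ≈ 329.84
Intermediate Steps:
F(R) = √(4 + R)
B(u, J) = 6 - J - u (B(u, J) = 2 - ((u + J) - 4) = 2 - ((J + u) - 4) = 2 - (-4 + J + u) = 2 + (4 - J - u) = 6 - J - u)
j = 6 - 2*√2 (j = 6 - √(4 + 4) = 6 - √8 = 6 - 2*√2 ≈ 3.1716)
(B(4, -2)*j)*26 = ((6 - 1*(-2) - 1*4)*(6 - 2*√2))*26 = ((6 + 2 - 4)*(6 - 2*√2))*26 = (4*(6 - 2*√2))*26 = (24 - 8*√2)*26 = 624 - 208*√2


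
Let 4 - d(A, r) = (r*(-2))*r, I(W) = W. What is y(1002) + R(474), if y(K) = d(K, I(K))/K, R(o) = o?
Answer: 1241480/501 ≈ 2478.0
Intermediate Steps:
d(A, r) = 4 + 2*r**2 (d(A, r) = 4 - r*(-2)*r = 4 - (-2*r)*r = 4 - (-2)*r**2 = 4 + 2*r**2)
y(K) = (4 + 2*K**2)/K
y(1002) + R(474) = (2*1002 + 4/1002) + 474 = (2004 + 4*(1/1002)) + 474 = (2004 + 2/501) + 474 = 1004006/501 + 474 = 1241480/501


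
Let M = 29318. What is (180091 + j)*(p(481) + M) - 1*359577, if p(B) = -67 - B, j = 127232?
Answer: 8841323133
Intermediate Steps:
(180091 + j)*(p(481) + M) - 1*359577 = (180091 + 127232)*((-67 - 1*481) + 29318) - 1*359577 = 307323*((-67 - 481) + 29318) - 359577 = 307323*(-548 + 29318) - 359577 = 307323*28770 - 359577 = 8841682710 - 359577 = 8841323133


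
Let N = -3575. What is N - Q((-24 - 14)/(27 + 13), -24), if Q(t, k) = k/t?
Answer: -68405/19 ≈ -3600.3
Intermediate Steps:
N - Q((-24 - 14)/(27 + 13), -24) = -3575 - (-24)/((-24 - 14)/(27 + 13)) = -3575 - (-24)/((-38/40)) = -3575 - (-24)/((-38*1/40)) = -3575 - (-24)/(-19/20) = -3575 - (-24)*(-20)/19 = -3575 - 1*480/19 = -3575 - 480/19 = -68405/19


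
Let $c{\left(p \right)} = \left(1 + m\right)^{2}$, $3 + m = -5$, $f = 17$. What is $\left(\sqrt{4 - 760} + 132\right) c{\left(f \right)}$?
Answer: $6468 + 294 i \sqrt{21} \approx 6468.0 + 1347.3 i$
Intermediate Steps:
$m = -8$ ($m = -3 - 5 = -8$)
$c{\left(p \right)} = 49$ ($c{\left(p \right)} = \left(1 - 8\right)^{2} = \left(-7\right)^{2} = 49$)
$\left(\sqrt{4 - 760} + 132\right) c{\left(f \right)} = \left(\sqrt{4 - 760} + 132\right) 49 = \left(\sqrt{-756} + 132\right) 49 = \left(6 i \sqrt{21} + 132\right) 49 = \left(132 + 6 i \sqrt{21}\right) 49 = 6468 + 294 i \sqrt{21}$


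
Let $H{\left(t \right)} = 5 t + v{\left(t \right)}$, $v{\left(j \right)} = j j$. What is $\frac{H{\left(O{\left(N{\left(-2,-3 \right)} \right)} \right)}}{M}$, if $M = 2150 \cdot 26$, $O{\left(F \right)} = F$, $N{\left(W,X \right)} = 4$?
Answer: $\frac{9}{13975} \approx 0.00064401$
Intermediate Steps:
$M = 55900$
$v{\left(j \right)} = j^{2}$
$H{\left(t \right)} = t^{2} + 5 t$ ($H{\left(t \right)} = 5 t + t^{2} = t^{2} + 5 t$)
$\frac{H{\left(O{\left(N{\left(-2,-3 \right)} \right)} \right)}}{M} = \frac{4 \left(5 + 4\right)}{55900} = 4 \cdot 9 \cdot \frac{1}{55900} = 36 \cdot \frac{1}{55900} = \frac{9}{13975}$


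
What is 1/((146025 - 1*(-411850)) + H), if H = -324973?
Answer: 1/232902 ≈ 4.2937e-6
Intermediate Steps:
1/((146025 - 1*(-411850)) + H) = 1/((146025 - 1*(-411850)) - 324973) = 1/((146025 + 411850) - 324973) = 1/(557875 - 324973) = 1/232902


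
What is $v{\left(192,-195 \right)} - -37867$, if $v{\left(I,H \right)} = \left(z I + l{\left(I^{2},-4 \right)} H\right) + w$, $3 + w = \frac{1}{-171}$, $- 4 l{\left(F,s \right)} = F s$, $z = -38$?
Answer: $- \frac{1224002953}{171} \approx -7.1579 \cdot 10^{6}$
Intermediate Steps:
$l{\left(F,s \right)} = - \frac{F s}{4}$
$w = - \frac{514}{171}$ ($w = -3 + \frac{1}{-171} = -3 - \frac{1}{171} = - \frac{514}{171} \approx -3.0058$)
$v{\left(I,H \right)} = - \frac{514}{171} - 38 I + H I^{2}$ ($v{\left(I,H \right)} = \left(- 38 I + \left(- \frac{1}{4}\right) I^{2} \left(-4\right) H\right) - \frac{514}{171} = \left(- 38 I + I^{2} H\right) - \frac{514}{171} = \left(- 38 I + H I^{2}\right) - \frac{514}{171} = - \frac{514}{171} - 38 I + H I^{2}$)
$v{\left(192,-195 \right)} - -37867 = \left(- \frac{514}{171} - 7296 - 195 \cdot 192^{2}\right) - -37867 = \left(- \frac{514}{171} - 7296 - 7188480\right) + 37867 = - \frac{1230478210}{171} + 37867 = - \frac{1224002953}{171}$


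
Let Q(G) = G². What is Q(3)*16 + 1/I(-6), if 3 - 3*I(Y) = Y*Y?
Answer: 1583/11 ≈ 143.91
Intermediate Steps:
I(Y) = 1 - Y²/3 (I(Y) = 1 - Y*Y/3 = 1 - Y²/3)
Q(3)*16 + 1/I(-6) = 3²*16 + 1/(1 - ⅓*(-6)²) = 9*16 + 1/(1 - ⅓*36) = 144 + 1/(1 - 12) = 144 + 1/(-11) = 144 - 1/11 = 1583/11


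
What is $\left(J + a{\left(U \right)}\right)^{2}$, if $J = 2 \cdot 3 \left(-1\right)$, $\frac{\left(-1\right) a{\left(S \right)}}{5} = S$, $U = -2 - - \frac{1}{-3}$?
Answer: $\frac{289}{9} \approx 32.111$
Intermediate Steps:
$U = - \frac{7}{3}$ ($U = -2 - \left(-1\right) \left(- \frac{1}{3}\right) = -2 - \frac{1}{3} = - \frac{7}{3} \approx -2.3333$)
$a{\left(S \right)} = - 5 S$
$J = -6$ ($J = 6 \left(-1\right) = -6$)
$\left(J + a{\left(U \right)}\right)^{2} = \left(-6 - - \frac{35}{3}\right)^{2} = \left(-6 + \frac{35}{3}\right)^{2} = \left(\frac{17}{3}\right)^{2} = \frac{289}{9}$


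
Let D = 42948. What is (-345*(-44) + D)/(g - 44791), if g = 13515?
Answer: -2076/1117 ≈ -1.8585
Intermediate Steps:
(-345*(-44) + D)/(g - 44791) = (-345*(-44) + 42948)/(13515 - 44791) = (15180 + 42948)/(-31276) = 58128*(-1/31276) = -2076/1117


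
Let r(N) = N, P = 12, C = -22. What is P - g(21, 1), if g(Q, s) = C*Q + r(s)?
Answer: 473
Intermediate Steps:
g(Q, s) = s - 22*Q (g(Q, s) = -22*Q + s = s - 22*Q)
P - g(21, 1) = 12 - (1 - 22*21) = 12 - (1 - 462) = 12 - 1*(-461) = 12 + 461 = 473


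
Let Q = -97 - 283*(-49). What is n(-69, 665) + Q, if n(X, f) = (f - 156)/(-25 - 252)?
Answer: 3813781/277 ≈ 13768.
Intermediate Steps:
n(X, f) = 156/277 - f/277 (n(X, f) = (-156 + f)/(-277) = (-156 + f)*(-1/277) = 156/277 - f/277)
Q = 13770 (Q = -97 + 13867 = 13770)
n(-69, 665) + Q = (156/277 - 1/277*665) + 13770 = (156/277 - 665/277) + 13770 = -509/277 + 13770 = 3813781/277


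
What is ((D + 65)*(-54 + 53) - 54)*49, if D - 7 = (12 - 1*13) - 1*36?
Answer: -4361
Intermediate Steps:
D = -30 (D = 7 + ((12 - 1*13) - 1*36) = 7 + ((12 - 13) - 36) = 7 + (-1 - 36) = 7 - 37 = -30)
((D + 65)*(-54 + 53) - 54)*49 = ((-30 + 65)*(-54 + 53) - 54)*49 = (35*(-1) - 54)*49 = (-35 - 54)*49 = -89*49 = -4361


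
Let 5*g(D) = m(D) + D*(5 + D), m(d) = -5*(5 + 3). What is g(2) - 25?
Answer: -151/5 ≈ -30.200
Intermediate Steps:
m(d) = -40 (m(d) = -5*8 = -40)
g(D) = -8 + D*(5 + D)/5 (g(D) = (-40 + D*(5 + D))/5 = -8 + D*(5 + D)/5)
g(2) - 25 = (-8 + 2 + (1/5)*2**2) - 25 = (-8 + 2 + (1/5)*4) - 25 = (-8 + 2 + 4/5) - 25 = -26/5 - 25 = -151/5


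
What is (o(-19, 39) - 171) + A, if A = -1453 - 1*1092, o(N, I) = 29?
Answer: -2687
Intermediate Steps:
A = -2545 (A = -1453 - 1092 = -2545)
(o(-19, 39) - 171) + A = (29 - 171) - 2545 = -142 - 2545 = -2687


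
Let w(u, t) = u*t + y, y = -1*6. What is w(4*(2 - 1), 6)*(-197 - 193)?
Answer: -7020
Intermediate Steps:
y = -6
w(u, t) = -6 + t*u (w(u, t) = u*t - 6 = t*u - 6 = -6 + t*u)
w(4*(2 - 1), 6)*(-197 - 193) = (-6 + 6*(4*(2 - 1)))*(-197 - 193) = (-6 + 6*(4*1))*(-390) = (-6 + 6*4)*(-390) = (-6 + 24)*(-390) = 18*(-390) = -7020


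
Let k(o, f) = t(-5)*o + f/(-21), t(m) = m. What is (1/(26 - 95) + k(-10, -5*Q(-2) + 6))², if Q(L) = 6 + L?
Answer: 1357225/529 ≈ 2565.6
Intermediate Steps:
k(o, f) = -5*o - f/21 (k(o, f) = -5*o + f/(-21) = -5*o - f/21)
(1/(26 - 95) + k(-10, -5*Q(-2) + 6))² = (1/(26 - 95) + (-5*(-10) - (-5*(6 - 2) + 6)/21))² = (1/(-69) + (50 - (-5*4 + 6)/21))² = (-1/69 + (50 - (-20 + 6)/21))² = (-1/69 + (50 - 1/21*(-14)))² = (-1/69 + (50 + ⅔))² = (-1/69 + 152/3)² = (1165/23)² = 1357225/529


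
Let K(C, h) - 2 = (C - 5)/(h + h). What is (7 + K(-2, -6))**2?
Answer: 13225/144 ≈ 91.840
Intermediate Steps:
K(C, h) = 2 + (-5 + C)/(2*h) (K(C, h) = 2 + (C - 5)/(h + h) = 2 + (-5 + C)/((2*h)) = 2 + (-5 + C)*(1/(2*h)) = 2 + (-5 + C)/(2*h))
(7 + K(-2, -6))**2 = (7 + (1/2)*(-5 - 2 + 4*(-6))/(-6))**2 = (7 + (1/2)*(-1/6)*(-5 - 2 - 24))**2 = (7 + (1/2)*(-1/6)*(-31))**2 = (7 + 31/12)**2 = (115/12)**2 = 13225/144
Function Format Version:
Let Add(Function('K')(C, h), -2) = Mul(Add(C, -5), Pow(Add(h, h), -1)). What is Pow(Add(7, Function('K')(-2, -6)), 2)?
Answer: Rational(13225, 144) ≈ 91.840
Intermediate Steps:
Function('K')(C, h) = Add(2, Mul(Rational(1, 2), Pow(h, -1), Add(-5, C))) (Function('K')(C, h) = Add(2, Mul(Add(C, -5), Pow(Add(h, h), -1))) = Add(2, Mul(Add(-5, C), Pow(Mul(2, h), -1))) = Add(2, Mul(Add(-5, C), Mul(Rational(1, 2), Pow(h, -1)))) = Add(2, Mul(Rational(1, 2), Pow(h, -1), Add(-5, C))))
Pow(Add(7, Function('K')(-2, -6)), 2) = Pow(Add(7, Mul(Rational(1, 2), Pow(-6, -1), Add(-5, -2, Mul(4, -6)))), 2) = Pow(Add(7, Mul(Rational(1, 2), Rational(-1, 6), Add(-5, -2, -24))), 2) = Pow(Add(7, Mul(Rational(1, 2), Rational(-1, 6), -31)), 2) = Pow(Add(7, Rational(31, 12)), 2) = Pow(Rational(115, 12), 2) = Rational(13225, 144)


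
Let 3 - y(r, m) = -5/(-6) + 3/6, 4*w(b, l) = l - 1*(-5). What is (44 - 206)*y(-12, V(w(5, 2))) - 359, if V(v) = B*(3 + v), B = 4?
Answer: -629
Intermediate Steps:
w(b, l) = 5/4 + l/4 (w(b, l) = (l - 1*(-5))/4 = (l + 5)/4 = (5 + l)/4 = 5/4 + l/4)
V(v) = 12 + 4*v (V(v) = 4*(3 + v) = 12 + 4*v)
y(r, m) = 5/3 (y(r, m) = 3 - (-5/(-6) + 3/6) = 3 - (-5*(-⅙) + 3*(⅙)) = 3 - (⅚ + ½) = 3 - 1*4/3 = 3 - 4/3 = 5/3)
(44 - 206)*y(-12, V(w(5, 2))) - 359 = (44 - 206)*(5/3) - 359 = -162*5/3 - 359 = -270 - 359 = -629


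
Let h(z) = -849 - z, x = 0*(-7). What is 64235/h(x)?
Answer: -64235/849 ≈ -75.660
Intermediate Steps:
x = 0
64235/h(x) = 64235/(-849 - 1*0) = 64235/(-849 + 0) = 64235/(-849) = 64235*(-1/849) = -64235/849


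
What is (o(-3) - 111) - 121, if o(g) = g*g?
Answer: -223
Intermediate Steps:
o(g) = g²
(o(-3) - 111) - 121 = ((-3)² - 111) - 121 = (9 - 111) - 121 = -102 - 121 = -223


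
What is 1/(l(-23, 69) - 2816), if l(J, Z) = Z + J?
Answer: -1/2770 ≈ -0.00036101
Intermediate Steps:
l(J, Z) = J + Z
1/(l(-23, 69) - 2816) = 1/((-23 + 69) - 2816) = 1/(46 - 2816) = 1/(-2770) = -1/2770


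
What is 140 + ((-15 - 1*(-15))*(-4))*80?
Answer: 140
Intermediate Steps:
140 + ((-15 - 1*(-15))*(-4))*80 = 140 + ((-15 + 15)*(-4))*80 = 140 + (0*(-4))*80 = 140 + 0*80 = 140 + 0 = 140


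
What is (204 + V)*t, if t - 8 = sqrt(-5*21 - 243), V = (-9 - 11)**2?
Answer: 4832 + 1208*I*sqrt(87) ≈ 4832.0 + 11267.0*I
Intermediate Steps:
V = 400 (V = (-20)**2 = 400)
t = 8 + 2*I*sqrt(87) (t = 8 + sqrt(-5*21 - 243) = 8 + sqrt(-105 - 243) = 8 + sqrt(-348) = 8 + 2*I*sqrt(87) ≈ 8.0 + 18.655*I)
(204 + V)*t = (204 + 400)*(8 + 2*I*sqrt(87)) = 604*(8 + 2*I*sqrt(87)) = 4832 + 1208*I*sqrt(87)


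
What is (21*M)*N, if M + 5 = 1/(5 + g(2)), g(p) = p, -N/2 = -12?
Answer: -2448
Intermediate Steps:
N = 24 (N = -2*(-12) = 24)
M = -34/7 (M = -5 + 1/(5 + 2) = -5 + 1/7 = -5 + ⅐ = -34/7 ≈ -4.8571)
(21*M)*N = (21*(-34/7))*24 = -102*24 = -2448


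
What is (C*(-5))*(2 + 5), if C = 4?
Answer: -140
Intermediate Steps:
(C*(-5))*(2 + 5) = (4*(-5))*(2 + 5) = -20*7 = -140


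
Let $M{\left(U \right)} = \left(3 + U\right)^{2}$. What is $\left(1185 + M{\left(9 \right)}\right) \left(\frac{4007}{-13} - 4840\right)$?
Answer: $- \frac{88945983}{13} \approx -6.842 \cdot 10^{6}$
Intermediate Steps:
$\left(1185 + M{\left(9 \right)}\right) \left(\frac{4007}{-13} - 4840\right) = \left(1185 + \left(3 + 9\right)^{2}\right) \left(\frac{4007}{-13} - 4840\right) = \left(1185 + 12^{2}\right) \left(4007 \left(- \frac{1}{13}\right) - 4840\right) = \left(1185 + 144\right) \left(- \frac{4007}{13} - 4840\right) = 1329 \left(- \frac{66927}{13}\right) = - \frac{88945983}{13}$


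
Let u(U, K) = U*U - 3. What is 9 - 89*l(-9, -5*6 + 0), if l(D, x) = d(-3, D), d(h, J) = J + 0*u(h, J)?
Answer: 810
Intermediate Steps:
u(U, K) = -3 + U**2 (u(U, K) = U**2 - 3 = -3 + U**2)
d(h, J) = J (d(h, J) = J + 0*(-3 + h**2) = J + 0 = J)
l(D, x) = D
9 - 89*l(-9, -5*6 + 0) = 9 - 89*(-9) = 9 + 801 = 810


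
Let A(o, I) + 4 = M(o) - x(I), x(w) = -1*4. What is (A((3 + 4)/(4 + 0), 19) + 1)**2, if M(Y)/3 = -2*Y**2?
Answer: 19321/64 ≈ 301.89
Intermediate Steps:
M(Y) = -6*Y**2 (M(Y) = 3*(-2*Y**2) = -6*Y**2)
x(w) = -4
A(o, I) = -6*o**2 (A(o, I) = -4 + (-6*o**2 - 1*(-4)) = -4 + (-6*o**2 + 4) = -4 + (4 - 6*o**2) = -6*o**2)
(A((3 + 4)/(4 + 0), 19) + 1)**2 = (-6*(3 + 4)**2/(4 + 0)**2 + 1)**2 = (-6*(7/4)**2 + 1)**2 = (-6*49/16 + 1)**2 = (-147/8 + 1)**2 = (-139/8)**2 = 19321/64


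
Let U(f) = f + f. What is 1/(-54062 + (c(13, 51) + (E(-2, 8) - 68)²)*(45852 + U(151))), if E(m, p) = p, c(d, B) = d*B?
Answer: 1/196700440 ≈ 5.0839e-9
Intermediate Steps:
c(d, B) = B*d
U(f) = 2*f
1/(-54062 + (c(13, 51) + (E(-2, 8) - 68)²)*(45852 + U(151))) = 1/(-54062 + (51*13 + (8 - 68)²)*(45852 + 2*151)) = 1/(-54062 + (663 + (-60)²)*(45852 + 302)) = 1/(-54062 + (663 + 3600)*46154) = 1/(-54062 + 4263*46154) = 1/(-54062 + 196754502) = 1/196700440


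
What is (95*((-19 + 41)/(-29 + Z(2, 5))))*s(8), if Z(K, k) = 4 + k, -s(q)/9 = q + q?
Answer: 15048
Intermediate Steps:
s(q) = -18*q (s(q) = -9*(q + q) = -18*q)
(95*((-19 + 41)/(-29 + Z(2, 5))))*s(8) = (95*((-19 + 41)/(-29 + (4 + 5))))*(-18*8) = (95*(22/(-29 + 9)))*(-144) = (95*(22/(-20)))*(-144) = (95*(22*(-1/20)))*(-144) = (95*(-11/10))*(-144) = -209/2*(-144) = 15048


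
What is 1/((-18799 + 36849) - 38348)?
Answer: -1/20298 ≈ -4.9266e-5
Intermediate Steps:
1/((-18799 + 36849) - 38348) = 1/(18050 - 38348) = 1/(-20298) = -1/20298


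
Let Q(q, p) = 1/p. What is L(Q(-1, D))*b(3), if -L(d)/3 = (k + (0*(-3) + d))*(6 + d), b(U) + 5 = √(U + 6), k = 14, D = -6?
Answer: 2905/6 ≈ 484.17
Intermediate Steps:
b(U) = -5 + √(6 + U) (b(U) = -5 + √(U + 6) = -5 + √(6 + U))
L(d) = -3*(6 + d)*(14 + d) (L(d) = -3*(14 + (0*(-3) + d))*(6 + d) = -3*(14 + (0 + d))*(6 + d) = -3*(14 + d)*(6 + d) = -3*(6 + d)*(14 + d))
L(Q(-1, D))*b(3) = (-252 - 60/(-6) - 3*(1/(-6))²)*(-5 + √(6 + 3)) = (-252 - 60*(-⅙) - 3*(-⅙)²)*(-5 + √9) = (-252 + 10 - 3*1/36)*(-5 + 3) = (-252 + 10 - 1/12)*(-2) = -2905/12*(-2) = 2905/6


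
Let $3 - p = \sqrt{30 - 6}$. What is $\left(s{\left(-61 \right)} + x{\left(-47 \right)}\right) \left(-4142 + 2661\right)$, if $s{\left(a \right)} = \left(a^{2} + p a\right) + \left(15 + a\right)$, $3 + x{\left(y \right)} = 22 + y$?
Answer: $-5130184 - 180682 \sqrt{6} \approx -5.5728 \cdot 10^{6}$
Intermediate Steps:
$p = 3 - 2 \sqrt{6}$ ($p = 3 - \sqrt{30 - 6} = 3 - \sqrt{24} = 3 - 2 \sqrt{6} \approx -1.899$)
$x{\left(y \right)} = 19 + y$ ($x{\left(y \right)} = -3 + \left(22 + y\right) = 19 + y$)
$s{\left(a \right)} = 15 + a + a^{2} + a \left(3 - 2 \sqrt{6}\right)$ ($s{\left(a \right)} = \left(a^{2} + \left(3 - 2 \sqrt{6}\right) a\right) + \left(15 + a\right) = \left(a^{2} + a \left(3 - 2 \sqrt{6}\right)\right) + \left(15 + a\right) = 15 + a + a^{2} + a \left(3 - 2 \sqrt{6}\right)$)
$\left(s{\left(-61 \right)} + x{\left(-47 \right)}\right) \left(-4142 + 2661\right) = \left(\left(15 - 61 + \left(-61\right)^{2} - 61 \left(3 - 2 \sqrt{6}\right)\right) + \left(19 - 47\right)\right) \left(-4142 + 2661\right) = \left(\left(15 - 61 + 3721 - \left(183 - 122 \sqrt{6}\right)\right) - 28\right) \left(-1481\right) = \left(\left(3492 + 122 \sqrt{6}\right) - 28\right) \left(-1481\right) = \left(3464 + 122 \sqrt{6}\right) \left(-1481\right) = -5130184 - 180682 \sqrt{6}$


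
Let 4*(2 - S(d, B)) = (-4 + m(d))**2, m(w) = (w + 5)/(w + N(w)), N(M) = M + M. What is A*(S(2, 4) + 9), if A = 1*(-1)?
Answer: -1295/144 ≈ -8.9931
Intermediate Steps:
A = -1
N(M) = 2*M
m(w) = (5 + w)/(3*w) (m(w) = (w + 5)/(w + 2*w) = (5 + w)/((3*w)) = (5 + w)*(1/(3*w)) = (5 + w)/(3*w))
S(d, B) = 2 - (-4 + (5 + d)/(3*d))**2/4
A*(S(2, 4) + 9) = -((1/36)*(-25 - 49*2**2 + 110*2)/2**2 + 9) = -((1/36)*(1/4)*(-25 - 49*4 + 220) + 9) = -((1/36)*(1/4)*(-25 - 196 + 220) + 9) = -((1/36)*(1/4)*(-1) + 9) = -(-1/144 + 9) = -1*1295/144 = -1295/144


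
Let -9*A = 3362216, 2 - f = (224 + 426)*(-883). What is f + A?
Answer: 1803352/9 ≈ 2.0037e+5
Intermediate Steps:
f = 573952 (f = 2 - (224 + 426)*(-883) = 2 - 650*(-883) = 2 - 1*(-573950) = 2 + 573950 = 573952)
A = -3362216/9 (A = -⅑*3362216 = -3362216/9 ≈ -3.7358e+5)
f + A = 573952 - 3362216/9 = 1803352/9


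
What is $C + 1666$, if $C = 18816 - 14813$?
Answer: $5669$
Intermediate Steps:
$C = 4003$ ($C = 18816 - 14813 = 4003$)
$C + 1666 = 4003 + 1666 = 5669$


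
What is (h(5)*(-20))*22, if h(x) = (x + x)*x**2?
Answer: -110000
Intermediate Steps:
h(x) = 2*x**3 (h(x) = (2*x)*x**2 = 2*x**3)
(h(5)*(-20))*22 = ((2*5**3)*(-20))*22 = ((2*125)*(-20))*22 = (250*(-20))*22 = -5000*22 = -110000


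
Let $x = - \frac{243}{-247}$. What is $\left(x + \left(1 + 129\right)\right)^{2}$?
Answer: $\frac{1046716609}{61009} \approx 17157.0$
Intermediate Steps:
$x = \frac{243}{247}$ ($x = \left(-243\right) \left(- \frac{1}{247}\right) = \frac{243}{247} \approx 0.98381$)
$\left(x + \left(1 + 129\right)\right)^{2} = \left(\frac{243}{247} + \left(1 + 129\right)\right)^{2} = \left(\frac{243}{247} + 130\right)^{2} = \left(\frac{32353}{247}\right)^{2} = \frac{1046716609}{61009}$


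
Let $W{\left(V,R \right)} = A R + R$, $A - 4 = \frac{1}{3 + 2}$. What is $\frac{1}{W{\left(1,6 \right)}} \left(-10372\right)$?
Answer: $- \frac{12965}{39} \approx -332.44$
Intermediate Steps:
$A = \frac{21}{5}$ ($A = 4 + \frac{1}{3 + 2} = 4 + \frac{1}{5} = \frac{21}{5} \approx 4.2$)
$W{\left(V,R \right)} = \frac{26 R}{5}$ ($W{\left(V,R \right)} = \frac{21 R}{5} + R = \frac{26 R}{5}$)
$\frac{1}{W{\left(1,6 \right)}} \left(-10372\right) = \frac{1}{\frac{26}{5} \cdot 6} \left(-10372\right) = \frac{1}{\frac{156}{5}} \left(-10372\right) = \frac{5}{156} \left(-10372\right) = - \frac{12965}{39}$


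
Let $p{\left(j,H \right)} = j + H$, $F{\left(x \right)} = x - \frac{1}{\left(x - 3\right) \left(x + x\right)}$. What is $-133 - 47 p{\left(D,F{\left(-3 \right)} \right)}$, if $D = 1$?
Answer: $- \frac{1357}{36} \approx -37.694$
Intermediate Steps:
$F{\left(x \right)} = x - \frac{1}{2 x \left(-3 + x\right)}$ ($F{\left(x \right)} = x - \frac{1}{\left(-3 + x\right) 2 x} = x - \frac{1}{2 x \left(-3 + x\right)}$)
$p{\left(j,H \right)} = H + j$
$-133 - 47 p{\left(D,F{\left(-3 \right)} \right)} = -133 - 47 \left(\frac{- \frac{1}{2} + \left(-3\right)^{3} - 3 \left(-3\right)^{2}}{\left(-3\right) \left(-3 - 3\right)} + 1\right) = -133 - 47 \left(- \frac{- \frac{1}{2} - 27 - 27}{3 \left(-6\right)} + 1\right) = -133 - 47 \left(\left(- \frac{1}{3}\right) \left(- \frac{1}{6}\right) \left(- \frac{1}{2} - 27 - 27\right) + 1\right) = -133 - 47 \left(\left(- \frac{1}{3}\right) \left(- \frac{1}{6}\right) \left(- \frac{109}{2}\right) + 1\right) = -133 - 47 \left(- \frac{109}{36} + 1\right) = -133 - - \frac{3431}{36} = -133 + \frac{3431}{36} = - \frac{1357}{36}$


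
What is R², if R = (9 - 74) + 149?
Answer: 7056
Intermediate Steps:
R = 84 (R = -65 + 149 = 84)
R² = 84² = 7056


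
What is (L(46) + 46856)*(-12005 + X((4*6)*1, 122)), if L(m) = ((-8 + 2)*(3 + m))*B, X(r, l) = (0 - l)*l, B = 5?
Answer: -1220384154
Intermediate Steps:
X(r, l) = -l² (X(r, l) = (-l)*l = -l²)
L(m) = -90 - 30*m (L(m) = ((-8 + 2)*(3 + m))*5 = -6*(3 + m)*5 = (-18 - 6*m)*5 = -90 - 30*m)
(L(46) + 46856)*(-12005 + X((4*6)*1, 122)) = ((-90 - 30*46) + 46856)*(-12005 - 1*122²) = ((-90 - 1380) + 46856)*(-12005 - 1*14884) = (-1470 + 46856)*(-12005 - 14884) = 45386*(-26889) = -1220384154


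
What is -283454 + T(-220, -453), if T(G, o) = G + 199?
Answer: -283475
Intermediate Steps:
T(G, o) = 199 + G
-283454 + T(-220, -453) = -283454 + (199 - 220) = -283454 - 21 = -283475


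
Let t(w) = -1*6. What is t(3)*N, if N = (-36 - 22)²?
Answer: -20184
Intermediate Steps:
t(w) = -6
N = 3364 (N = (-58)² = 3364)
t(3)*N = -6*3364 = -20184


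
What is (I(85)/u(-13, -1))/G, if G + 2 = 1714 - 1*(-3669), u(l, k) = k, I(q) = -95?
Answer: 95/5381 ≈ 0.017655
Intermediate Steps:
G = 5381 (G = -2 + (1714 - 1*(-3669)) = -2 + (1714 + 3669) = -2 + 5383 = 5381)
(I(85)/u(-13, -1))/G = -95/(-1)/5381 = -95*(-1)*(1/5381) = 95*(1/5381) = 95/5381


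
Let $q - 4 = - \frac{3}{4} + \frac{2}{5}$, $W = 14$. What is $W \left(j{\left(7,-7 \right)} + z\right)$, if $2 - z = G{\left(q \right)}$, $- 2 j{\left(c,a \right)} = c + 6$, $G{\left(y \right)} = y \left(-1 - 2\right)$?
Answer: $\frac{903}{10} \approx 90.3$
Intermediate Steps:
$q = \frac{73}{20}$ ($q = 4 + \left(- \frac{3}{4} + \frac{2}{5}\right) = 4 - \frac{7}{20} = \frac{73}{20} \approx 3.65$)
$G{\left(y \right)} = - 3 y$ ($G{\left(y \right)} = y \left(-3\right) = - 3 y$)
$j{\left(c,a \right)} = -3 - \frac{c}{2}$ ($j{\left(c,a \right)} = - \frac{c + 6}{2} = - \frac{6 + c}{2} = -3 - \frac{c}{2}$)
$z = \frac{259}{20}$ ($z = 2 - \left(-3\right) \frac{73}{20} = 2 - - \frac{219}{20} = 2 + \frac{219}{20} = \frac{259}{20} \approx 12.95$)
$W \left(j{\left(7,-7 \right)} + z\right) = 14 \left(\left(-3 - \frac{7}{2}\right) + \frac{259}{20}\right) = 14 \left(- \frac{13}{2} + \frac{259}{20}\right) = 14 \cdot \frac{129}{20} = \frac{903}{10}$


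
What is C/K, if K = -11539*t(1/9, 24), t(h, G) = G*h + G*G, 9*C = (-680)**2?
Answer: -57800/7511889 ≈ -0.0076945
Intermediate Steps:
C = 462400/9 (C = (1/9)*(-680)**2 = (1/9)*462400 = 462400/9 ≈ 51378.)
t(h, G) = G**2 + G*h (t(h, G) = G*h + G**2 = G**2 + G*h)
K = -20031704/3 (K = -276936*(24 + 1/9) = -276936*217/9 = -11539*1736/3 = -20031704/3 ≈ -6.6772e+6)
C/K = 462400/(9*(-20031704/3)) = (462400/9)*(-3/20031704) = -57800/7511889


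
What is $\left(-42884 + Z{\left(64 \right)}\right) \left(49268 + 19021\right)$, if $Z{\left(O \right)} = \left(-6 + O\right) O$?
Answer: $-2675016708$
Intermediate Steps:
$Z{\left(O \right)} = O \left(-6 + O\right)$
$\left(-42884 + Z{\left(64 \right)}\right) \left(49268 + 19021\right) = \left(-42884 + 64 \left(-6 + 64\right)\right) \left(49268 + 19021\right) = \left(-42884 + 64 \cdot 58\right) 68289 = \left(-42884 + 3712\right) 68289 = \left(-39172\right) 68289 = -2675016708$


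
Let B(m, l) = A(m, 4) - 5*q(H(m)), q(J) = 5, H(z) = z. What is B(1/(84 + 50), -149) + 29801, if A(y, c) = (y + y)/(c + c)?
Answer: 15959937/536 ≈ 29776.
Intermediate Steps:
A(y, c) = y/c (A(y, c) = (2*y)/((2*c)) = (2*y)*(1/(2*c)) = y/c)
B(m, l) = -25 + m/4 (B(m, l) = m/4 - 5*5 = m*(¼) - 25 = m/4 - 25 = -25 + m/4)
B(1/(84 + 50), -149) + 29801 = (-25 + 1/(4*(84 + 50))) + 29801 = (-25 + (¼)/134) + 29801 = (-25 + (¼)*(1/134)) + 29801 = (-25 + 1/536) + 29801 = -13399/536 + 29801 = 15959937/536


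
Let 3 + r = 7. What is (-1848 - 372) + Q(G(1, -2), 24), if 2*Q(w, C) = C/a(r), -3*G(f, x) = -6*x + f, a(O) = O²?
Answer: -8877/4 ≈ -2219.3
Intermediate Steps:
r = 4 (r = -3 + 7 = 4)
G(f, x) = 2*x - f/3 (G(f, x) = -(-6*x + f)/3 = -(f - 6*x)/3 = 2*x - f/3)
Q(w, C) = C/32 (Q(w, C) = (C/(4²))/2 = (C/16)/2 = C/32)
(-1848 - 372) + Q(G(1, -2), 24) = (-1848 - 372) + (1/32)*24 = -2220 + ¾ = -8877/4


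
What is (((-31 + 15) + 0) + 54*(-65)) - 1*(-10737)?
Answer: 7211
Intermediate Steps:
(((-31 + 15) + 0) + 54*(-65)) - 1*(-10737) = ((-16 + 0) - 3510) + 10737 = (-16 - 3510) + 10737 = -3526 + 10737 = 7211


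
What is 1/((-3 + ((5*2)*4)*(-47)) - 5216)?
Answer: -1/7099 ≈ -0.00014086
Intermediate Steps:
1/((-3 + ((5*2)*4)*(-47)) - 5216) = 1/((-3 + (10*4)*(-47)) - 5216) = 1/((-3 + 40*(-47)) - 5216) = 1/((-3 - 1880) - 5216) = 1/(-1883 - 5216) = 1/(-7099) = -1/7099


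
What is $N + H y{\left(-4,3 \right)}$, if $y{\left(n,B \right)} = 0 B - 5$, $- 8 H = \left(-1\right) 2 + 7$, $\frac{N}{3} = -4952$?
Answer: $- \frac{118823}{8} \approx -14853.0$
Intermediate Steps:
$N = -14856$ ($N = 3 \left(-4952\right) = -14856$)
$H = - \frac{5}{8}$ ($H = - \frac{\left(-1\right) 2 + 7}{8} = - \frac{-2 + 7}{8} = \left(- \frac{1}{8}\right) 5 = - \frac{5}{8} \approx -0.625$)
$y{\left(n,B \right)} = -5$ ($y{\left(n,B \right)} = 0 - 5 = -5$)
$N + H y{\left(-4,3 \right)} = -14856 - - \frac{25}{8} = -14856 + \frac{25}{8} = - \frac{118823}{8}$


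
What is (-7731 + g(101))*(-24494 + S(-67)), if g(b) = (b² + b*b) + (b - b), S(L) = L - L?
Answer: -310363474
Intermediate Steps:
S(L) = 0
g(b) = 2*b² (g(b) = (b² + b²) + 0 = 2*b² + 0 = 2*b²)
(-7731 + g(101))*(-24494 + S(-67)) = (-7731 + 2*101²)*(-24494 + 0) = (-7731 + 2*10201)*(-24494) = (-7731 + 20402)*(-24494) = 12671*(-24494) = -310363474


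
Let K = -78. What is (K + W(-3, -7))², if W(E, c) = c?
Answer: 7225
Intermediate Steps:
(K + W(-3, -7))² = (-78 - 7)² = (-85)² = 7225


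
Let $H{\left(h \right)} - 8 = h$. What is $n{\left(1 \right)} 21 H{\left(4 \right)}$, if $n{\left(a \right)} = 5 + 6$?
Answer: $2772$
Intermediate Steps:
$n{\left(a \right)} = 11$
$H{\left(h \right)} = 8 + h$
$n{\left(1 \right)} 21 H{\left(4 \right)} = 11 \cdot 21 \left(8 + 4\right) = 231 \cdot 12 = 2772$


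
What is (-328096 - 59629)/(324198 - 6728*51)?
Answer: 77545/3786 ≈ 20.482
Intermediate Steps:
(-328096 - 59629)/(324198 - 6728*51) = -387725/(324198 - 343128) = -387725/(-18930) = -387725*(-1/18930) = 77545/3786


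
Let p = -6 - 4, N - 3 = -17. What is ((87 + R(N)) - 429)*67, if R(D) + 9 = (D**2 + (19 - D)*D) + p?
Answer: -42009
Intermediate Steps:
N = -14 (N = 3 - 17 = -14)
p = -10
R(D) = -19 + D**2 + D*(19 - D) (R(D) = -9 + ((D**2 + (19 - D)*D) - 10) = -9 + ((D**2 + D*(19 - D)) - 10) = -9 + (-10 + D**2 + D*(19 - D)) = -19 + D**2 + D*(19 - D))
((87 + R(N)) - 429)*67 = ((87 + (-19 + 19*(-14))) - 429)*67 = ((87 + (-19 - 266)) - 429)*67 = ((87 - 285) - 429)*67 = (-198 - 429)*67 = -627*67 = -42009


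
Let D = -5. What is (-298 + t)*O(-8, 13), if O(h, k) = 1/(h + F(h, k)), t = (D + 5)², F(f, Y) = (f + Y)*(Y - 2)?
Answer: -298/47 ≈ -6.3404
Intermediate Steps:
F(f, Y) = (-2 + Y)*(Y + f) (F(f, Y) = (Y + f)*(-2 + Y) = (-2 + Y)*(Y + f))
t = 0 (t = (-5 + 5)² = 0² = 0)
O(h, k) = 1/(k² - h - 2*k + h*k) (O(h, k) = 1/(h + (k² - 2*k - 2*h + k*h)) = 1/(h + (k² - 2*k - 2*h + h*k)) = 1/(h + (k² - 2*h - 2*k + h*k)) = 1/(k² - h - 2*k + h*k))
(-298 + t)*O(-8, 13) = (-298 + 0)/(13² - 1*(-8) - 2*13 - 8*13) = -298/(169 + 8 - 26 - 104) = -298/47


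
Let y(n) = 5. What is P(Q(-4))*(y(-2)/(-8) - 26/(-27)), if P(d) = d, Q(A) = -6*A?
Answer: 73/9 ≈ 8.1111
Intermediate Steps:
P(Q(-4))*(y(-2)/(-8) - 26/(-27)) = (-6*(-4))*(5/(-8) - 26/(-27)) = 24*(5*(-⅛) - 26*(-1/27)) = 24*(-5/8 + 26/27) = 24*(73/216) = 73/9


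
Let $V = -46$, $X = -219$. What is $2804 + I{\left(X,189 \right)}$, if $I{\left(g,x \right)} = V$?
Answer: $2758$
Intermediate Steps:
$I{\left(g,x \right)} = -46$
$2804 + I{\left(X,189 \right)} = 2804 - 46 = 2758$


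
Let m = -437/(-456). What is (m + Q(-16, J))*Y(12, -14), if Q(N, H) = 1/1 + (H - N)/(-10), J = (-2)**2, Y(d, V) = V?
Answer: 7/12 ≈ 0.58333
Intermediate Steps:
J = 4
Q(N, H) = 1 - H/10 + N/10 (Q(N, H) = 1*1 + (H - N)*(-1/10) = 1 + (-H/10 + N/10) = 1 - H/10 + N/10)
m = 23/24 (m = -437*(-1/456) = 23/24 ≈ 0.95833)
(m + Q(-16, J))*Y(12, -14) = (23/24 + (1 - 1/10*4 + (1/10)*(-16)))*(-14) = (23/24 + (1 - 2/5 - 8/5))*(-14) = (23/24 - 1)*(-14) = -1/24*(-14) = 7/12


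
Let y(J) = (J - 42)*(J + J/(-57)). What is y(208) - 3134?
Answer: 1754930/57 ≈ 30788.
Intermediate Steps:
y(J) = 56*J*(-42 + J)/57 (y(J) = (-42 + J)*(J + J*(-1/57)) = (-42 + J)*(J - J/57) = (-42 + J)*(56*J/57) = 56*J*(-42 + J)/57)
y(208) - 3134 = (56/57)*208*(-42 + 208) - 3134 = (56/57)*208*166 - 3134 = 1933568/57 - 3134 = 1754930/57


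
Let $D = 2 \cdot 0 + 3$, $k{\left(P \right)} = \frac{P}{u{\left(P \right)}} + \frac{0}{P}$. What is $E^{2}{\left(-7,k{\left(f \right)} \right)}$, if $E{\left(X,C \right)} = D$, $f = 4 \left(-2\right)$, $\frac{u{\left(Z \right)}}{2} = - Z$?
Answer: $9$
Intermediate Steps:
$u{\left(Z \right)} = - 2 Z$ ($u{\left(Z \right)} = 2 \left(- Z\right) = - 2 Z$)
$f = -8$
$k{\left(P \right)} = - \frac{1}{2}$ ($k{\left(P \right)} = \frac{P}{\left(-2\right) P} + \frac{0}{P} = P \left(- \frac{1}{2 P}\right) + 0 = - \frac{1}{2} + 0 = - \frac{1}{2}$)
$D = 3$ ($D = 0 + 3 = 3$)
$E{\left(X,C \right)} = 3$
$E^{2}{\left(-7,k{\left(f \right)} \right)} = 3^{2} = 9$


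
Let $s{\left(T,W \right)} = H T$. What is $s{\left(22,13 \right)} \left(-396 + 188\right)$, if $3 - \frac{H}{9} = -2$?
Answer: $-205920$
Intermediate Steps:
$H = 45$ ($H = 27 - -18 = 27 + 18 = 45$)
$s{\left(T,W \right)} = 45 T$
$s{\left(22,13 \right)} \left(-396 + 188\right) = 45 \cdot 22 \left(-396 + 188\right) = 990 \left(-208\right) = -205920$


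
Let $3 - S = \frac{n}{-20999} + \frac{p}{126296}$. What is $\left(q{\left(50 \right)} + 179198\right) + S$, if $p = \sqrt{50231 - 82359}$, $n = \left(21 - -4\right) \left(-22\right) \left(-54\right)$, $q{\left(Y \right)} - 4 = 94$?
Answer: $\frac{342284491}{1909} - \frac{i \sqrt{502}}{15787} \approx 1.793 \cdot 10^{5} - 0.0014192 i$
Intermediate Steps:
$q{\left(Y \right)} = 98$ ($q{\left(Y \right)} = 4 + 94 = 98$)
$n = 29700$ ($n = \left(21 + 4\right) \left(-22\right) \left(-54\right) = 25 \left(-22\right) \left(-54\right) = \left(-550\right) \left(-54\right) = 29700$)
$p = 8 i \sqrt{502}$ ($p = \sqrt{-32128} = 8 i \sqrt{502} \approx 179.24 i$)
$S = \frac{8427}{1909} - \frac{i \sqrt{502}}{15787}$ ($S = 3 - \left(\frac{29700}{-20999} + \frac{8 i \sqrt{502}}{126296}\right) = 3 - \left(29700 \left(- \frac{1}{20999}\right) + 8 i \sqrt{502} \cdot \frac{1}{126296}\right) = 3 - \left(- \frac{2700}{1909} + \frac{i \sqrt{502}}{15787}\right) = 3 + \left(\frac{2700}{1909} - \frac{i \sqrt{502}}{15787}\right) = \frac{8427}{1909} - \frac{i \sqrt{502}}{15787} \approx 4.4144 - 0.0014192 i$)
$\left(q{\left(50 \right)} + 179198\right) + S = \left(98 + 179198\right) + \left(\frac{8427}{1909} - \frac{i \sqrt{502}}{15787}\right) = 179296 + \left(\frac{8427}{1909} - \frac{i \sqrt{502}}{15787}\right) = \frac{342284491}{1909} - \frac{i \sqrt{502}}{15787}$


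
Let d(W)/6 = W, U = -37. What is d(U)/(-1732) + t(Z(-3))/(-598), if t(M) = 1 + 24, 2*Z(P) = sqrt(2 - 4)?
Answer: 11182/129467 ≈ 0.086370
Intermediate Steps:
Z(P) = I*sqrt(2)/2 (Z(P) = sqrt(2 - 4)/2 = sqrt(-2)/2 = (I*sqrt(2))/2 = I*sqrt(2)/2)
d(W) = 6*W
t(M) = 25
d(U)/(-1732) + t(Z(-3))/(-598) = (6*(-37))/(-1732) + 25/(-598) = -222*(-1/1732) + 25*(-1/598) = 111/866 - 25/598 = 11182/129467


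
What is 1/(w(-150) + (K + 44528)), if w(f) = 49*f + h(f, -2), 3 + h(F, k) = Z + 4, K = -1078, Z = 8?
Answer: 1/36109 ≈ 2.7694e-5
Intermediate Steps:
h(F, k) = 9 (h(F, k) = -3 + (8 + 4) = -3 + 12 = 9)
w(f) = 9 + 49*f (w(f) = 49*f + 9 = 9 + 49*f)
1/(w(-150) + (K + 44528)) = 1/((9 + 49*(-150)) + (-1078 + 44528)) = 1/((9 - 7350) + 43450) = 1/(-7341 + 43450) = 1/36109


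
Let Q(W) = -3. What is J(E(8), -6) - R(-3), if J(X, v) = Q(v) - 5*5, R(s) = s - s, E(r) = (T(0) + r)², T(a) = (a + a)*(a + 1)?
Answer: -28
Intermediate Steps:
T(a) = 2*a*(1 + a) (T(a) = (2*a)*(1 + a) = 2*a*(1 + a))
E(r) = r² (E(r) = (2*0*(1 + 0) + r)² = (2*0*1 + r)² = (0 + r)² = r²)
R(s) = 0
J(X, v) = -28 (J(X, v) = -3 - 5*5 = -3 - 25 = -28)
J(E(8), -6) - R(-3) = -28 - 1*0 = -28 + 0 = -28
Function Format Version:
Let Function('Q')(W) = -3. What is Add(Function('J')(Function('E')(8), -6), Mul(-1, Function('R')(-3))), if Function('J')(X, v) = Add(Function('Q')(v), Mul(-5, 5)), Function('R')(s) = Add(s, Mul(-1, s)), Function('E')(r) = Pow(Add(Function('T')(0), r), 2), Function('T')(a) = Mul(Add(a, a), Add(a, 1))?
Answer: -28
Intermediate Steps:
Function('T')(a) = Mul(2, a, Add(1, a)) (Function('T')(a) = Mul(Mul(2, a), Add(1, a)) = Mul(2, a, Add(1, a)))
Function('E')(r) = Pow(r, 2) (Function('E')(r) = Pow(Add(Mul(2, 0, Add(1, 0)), r), 2) = Pow(Add(Mul(2, 0, 1), r), 2) = Pow(Add(0, r), 2) = Pow(r, 2))
Function('R')(s) = 0
Function('J')(X, v) = -28 (Function('J')(X, v) = Add(-3, Mul(-5, 5)) = Add(-3, -25) = -28)
Add(Function('J')(Function('E')(8), -6), Mul(-1, Function('R')(-3))) = Add(-28, Mul(-1, 0)) = Add(-28, 0) = -28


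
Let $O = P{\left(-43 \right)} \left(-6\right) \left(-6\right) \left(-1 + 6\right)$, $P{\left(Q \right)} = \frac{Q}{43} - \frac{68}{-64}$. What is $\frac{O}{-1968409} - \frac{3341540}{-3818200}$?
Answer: $\frac{657747445511}{751577924380} \approx 0.87516$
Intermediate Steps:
$P{\left(Q \right)} = \frac{17}{16} + \frac{Q}{43}$ ($P{\left(Q \right)} = Q \frac{1}{43} - - \frac{17}{16} = \frac{Q}{43} + \frac{17}{16} = \frac{17}{16} + \frac{Q}{43}$)
$O = \frac{45}{4}$ ($O = \left(\frac{17}{16} + \frac{1}{43} \left(-43\right)\right) \left(-6\right) \left(-6\right) \left(-1 + 6\right) = \left(\frac{17}{16} - 1\right) 36 \cdot 5 = \frac{1}{16} \cdot 180 = \frac{45}{4} \approx 11.25$)
$\frac{O}{-1968409} - \frac{3341540}{-3818200} = \frac{45}{4 \left(-1968409\right)} - \frac{3341540}{-3818200} = \frac{45}{4} \left(- \frac{1}{1968409}\right) - - \frac{167077}{190910} = - \frac{45}{7873636} + \frac{167077}{190910} = \frac{657747445511}{751577924380}$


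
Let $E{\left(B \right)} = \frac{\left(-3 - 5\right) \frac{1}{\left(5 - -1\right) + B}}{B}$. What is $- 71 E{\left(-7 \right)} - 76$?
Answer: $\frac{36}{7} \approx 5.1429$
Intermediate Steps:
$E{\left(B \right)} = - \frac{8}{B \left(6 + B\right)}$ ($E{\left(B \right)} = \frac{\left(-8\right) \frac{1}{\left(5 + 1\right) + B}}{B} = \frac{\left(-8\right) \frac{1}{6 + B}}{B} = - \frac{8}{B \left(6 + B\right)}$)
$- 71 E{\left(-7 \right)} - 76 = - 71 \left(- \frac{8}{\left(-7\right) \left(6 - 7\right)}\right) - 76 = - 71 \left(\left(-8\right) \left(- \frac{1}{7}\right) \frac{1}{-1}\right) - 76 = - 71 \left(\left(-8\right) \left(- \frac{1}{7}\right) \left(-1\right)\right) - 76 = \left(-71\right) \left(- \frac{8}{7}\right) - 76 = \frac{568}{7} - 76 = \frac{36}{7}$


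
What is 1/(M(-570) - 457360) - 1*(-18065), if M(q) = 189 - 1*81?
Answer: 8260257379/457252 ≈ 18065.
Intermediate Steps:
M(q) = 108 (M(q) = 189 - 81 = 108)
1/(M(-570) - 457360) - 1*(-18065) = 1/(108 - 457360) - 1*(-18065) = 1/(-457252) + 18065 = -1/457252 + 18065 = 8260257379/457252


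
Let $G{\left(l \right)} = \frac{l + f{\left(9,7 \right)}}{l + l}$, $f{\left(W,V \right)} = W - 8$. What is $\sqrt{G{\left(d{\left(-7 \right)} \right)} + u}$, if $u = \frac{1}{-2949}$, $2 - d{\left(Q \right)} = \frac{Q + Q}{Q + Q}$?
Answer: $\frac{2 \sqrt{2173413}}{2949} \approx 0.99983$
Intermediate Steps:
$d{\left(Q \right)} = 1$ ($d{\left(Q \right)} = 2 - \frac{Q + Q}{Q + Q} = 2 - \frac{2 Q}{2 Q} = 2 - 2 Q \frac{1}{2 Q} = 2 - 1 = 1$)
$f{\left(W,V \right)} = -8 + W$
$G{\left(l \right)} = \frac{1 + l}{2 l}$ ($G{\left(l \right)} = \frac{l + \left(-8 + 9\right)}{l + l} = \frac{l + 1}{2 l} = \left(1 + l\right) \frac{1}{2 l} = \frac{1 + l}{2 l}$)
$u = - \frac{1}{2949} \approx -0.0003391$
$\sqrt{G{\left(d{\left(-7 \right)} \right)} + u} = \sqrt{\frac{1 + 1}{2 \cdot 1} - \frac{1}{2949}} = \sqrt{\frac{1}{2} \cdot 1 \cdot 2 - \frac{1}{2949}} = \sqrt{1 - \frac{1}{2949}} = \sqrt{\frac{2948}{2949}} = \frac{2 \sqrt{2173413}}{2949}$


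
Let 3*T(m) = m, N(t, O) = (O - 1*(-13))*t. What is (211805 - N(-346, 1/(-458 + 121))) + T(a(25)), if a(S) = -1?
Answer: 218680958/1011 ≈ 2.1630e+5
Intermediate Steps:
N(t, O) = t*(13 + O) (N(t, O) = (O + 13)*t = (13 + O)*t = t*(13 + O))
T(m) = m/3
(211805 - N(-346, 1/(-458 + 121))) + T(a(25)) = (211805 - (-346)*(13 + 1/(-458 + 121))) + (⅓)*(-1) = (211805 - (-346)*(13 + 1/(-337))) - ⅓ = (211805 - (-346)*(13 - 1/337)) - ⅓ = (211805 - (-346)*4380/337) - ⅓ = (211805 - 1*(-1515480/337)) - ⅓ = (211805 + 1515480/337) - ⅓ = 72893765/337 - ⅓ = 218680958/1011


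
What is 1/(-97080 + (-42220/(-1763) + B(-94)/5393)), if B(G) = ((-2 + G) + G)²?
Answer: -9507859/922731614960 ≈ -1.0304e-5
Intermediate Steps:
B(G) = (-2 + 2*G)²
1/(-97080 + (-42220/(-1763) + B(-94)/5393)) = 1/(-97080 + (-42220/(-1763) + (4*(-1 - 94)²)/5393)) = 1/(-97080 + (-42220*(-1/1763) + (4*(-95)²)*(1/5393))) = 1/(-97080 + (42220/1763 + (4*9025)*(1/5393))) = 1/(-97080 + (42220/1763 + 36100*(1/5393))) = 1/(-97080 + (42220/1763 + 36100/5393)) = 1/(-97080 + 291336760/9507859) = 1/(-922731614960/9507859) = -9507859/922731614960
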